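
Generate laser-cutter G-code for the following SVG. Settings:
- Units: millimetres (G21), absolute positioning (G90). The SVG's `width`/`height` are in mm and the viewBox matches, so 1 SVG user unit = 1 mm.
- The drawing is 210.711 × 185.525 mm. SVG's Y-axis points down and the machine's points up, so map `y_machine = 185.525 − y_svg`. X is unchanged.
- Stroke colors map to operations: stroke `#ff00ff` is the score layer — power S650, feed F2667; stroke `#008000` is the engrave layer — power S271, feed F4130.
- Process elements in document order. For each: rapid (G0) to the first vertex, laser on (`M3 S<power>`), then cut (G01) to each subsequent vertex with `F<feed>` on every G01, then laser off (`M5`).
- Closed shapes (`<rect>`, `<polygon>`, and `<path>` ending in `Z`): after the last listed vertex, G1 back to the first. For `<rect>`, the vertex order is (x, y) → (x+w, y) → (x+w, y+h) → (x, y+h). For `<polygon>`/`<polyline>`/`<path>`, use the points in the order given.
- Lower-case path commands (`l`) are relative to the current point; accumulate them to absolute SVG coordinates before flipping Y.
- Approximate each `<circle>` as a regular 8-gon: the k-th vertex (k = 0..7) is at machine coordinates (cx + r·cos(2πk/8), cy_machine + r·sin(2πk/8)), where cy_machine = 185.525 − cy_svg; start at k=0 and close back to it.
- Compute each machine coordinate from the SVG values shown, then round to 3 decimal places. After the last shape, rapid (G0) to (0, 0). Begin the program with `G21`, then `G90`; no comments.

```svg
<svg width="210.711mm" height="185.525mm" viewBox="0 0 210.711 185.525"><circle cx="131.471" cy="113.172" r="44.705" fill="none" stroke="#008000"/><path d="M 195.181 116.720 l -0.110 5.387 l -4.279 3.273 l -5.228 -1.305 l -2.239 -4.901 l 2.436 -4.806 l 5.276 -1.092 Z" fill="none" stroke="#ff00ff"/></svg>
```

1 u = 1 mm; y_m = 185.525 − y.

[1] `<circle>` circle, #008000→engrave S271 F4130: (176.176,72.353) → (163.082,103.964) → (131.471,117.058) → (99.860,103.964) → (86.766,72.353) → (99.860,40.742) → (131.471,27.648) → (163.082,40.742) → (176.176,72.353) (closed)

[2] `<path>` regular polygon, #ff00ff→score S650 F2667: (195.181,68.805) → (195.071,63.418) → (190.792,60.145) → (185.564,61.450) → (183.325,66.351) → (185.761,71.157) → (191.037,72.249) → (195.181,68.805) (closed)

G21
G90
G0 X176.176 Y72.353
M3 S271
G01 X163.082 Y103.964 F4130
G01 X131.471 Y117.058 F4130
G01 X99.860 Y103.964 F4130
G01 X86.766 Y72.353 F4130
G01 X99.860 Y40.742 F4130
G01 X131.471 Y27.648 F4130
G01 X163.082 Y40.742 F4130
G01 X176.176 Y72.353 F4130
M5
G0 X195.181 Y68.805
M3 S650
G01 X195.071 Y63.418 F2667
G01 X190.792 Y60.145 F2667
G01 X185.564 Y61.450 F2667
G01 X183.325 Y66.351 F2667
G01 X185.761 Y71.157 F2667
G01 X191.037 Y72.249 F2667
G01 X195.181 Y68.805 F2667
M5
G0 X0.000 Y0.000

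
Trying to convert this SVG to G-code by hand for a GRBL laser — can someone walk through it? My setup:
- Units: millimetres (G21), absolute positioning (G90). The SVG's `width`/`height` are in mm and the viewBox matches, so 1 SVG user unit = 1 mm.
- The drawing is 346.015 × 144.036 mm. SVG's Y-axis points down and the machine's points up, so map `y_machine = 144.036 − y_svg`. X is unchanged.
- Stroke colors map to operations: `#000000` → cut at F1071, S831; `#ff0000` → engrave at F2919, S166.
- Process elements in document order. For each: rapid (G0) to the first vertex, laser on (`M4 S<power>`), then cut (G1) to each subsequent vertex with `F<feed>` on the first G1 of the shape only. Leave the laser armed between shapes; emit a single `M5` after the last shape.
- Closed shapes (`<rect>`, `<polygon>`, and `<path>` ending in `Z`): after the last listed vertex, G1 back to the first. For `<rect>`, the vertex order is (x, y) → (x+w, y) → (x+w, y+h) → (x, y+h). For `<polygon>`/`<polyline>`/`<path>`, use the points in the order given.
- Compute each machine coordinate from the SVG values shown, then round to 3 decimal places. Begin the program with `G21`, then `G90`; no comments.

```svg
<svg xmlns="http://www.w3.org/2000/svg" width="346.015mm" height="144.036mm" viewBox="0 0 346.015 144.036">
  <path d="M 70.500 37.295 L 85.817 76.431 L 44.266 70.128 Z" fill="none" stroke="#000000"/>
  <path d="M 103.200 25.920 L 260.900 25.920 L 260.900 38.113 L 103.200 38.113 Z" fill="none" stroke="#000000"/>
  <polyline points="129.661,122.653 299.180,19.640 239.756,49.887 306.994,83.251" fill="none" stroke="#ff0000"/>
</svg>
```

viewBox `0 0 346.015 144.036` with mm width/height → 1 unit = 1 mm. Flip: y_m = 144.036 − y_svg.

**Shape 1** — `<path>` regular polygon, stroke `#000000` → cut (S831, F1071). Machine vertices: (70.500,106.741) → (85.817,67.605) → (44.266,73.908) → (70.500,106.741). Closed: final G1 returns to the first vertex.

**Shape 2** — `<path>` rectangle, stroke `#000000` → cut (S831, F1071). Machine vertices: (103.200,118.116) → (260.900,118.116) → (260.900,105.923) → (103.200,105.923) → (103.200,118.116). Closed: final G1 returns to the first vertex.

**Shape 3** — `<polyline>` open polyline, stroke `#ff0000` → engrave (S166, F2919). Machine vertices: (129.661,21.383) → (299.180,124.396) → (239.756,94.149) → (306.994,60.785). Open path.

G21
G90
G0 X70.500 Y106.741
M4 S831
G1 X85.817 Y67.605 F1071
G1 X44.266 Y73.908
G1 X70.500 Y106.741
G0 X103.200 Y118.116
M4 S831
G1 X260.900 Y118.116 F1071
G1 X260.900 Y105.923
G1 X103.200 Y105.923
G1 X103.200 Y118.116
G0 X129.661 Y21.383
M4 S166
G1 X299.180 Y124.396 F2919
G1 X239.756 Y94.149
G1 X306.994 Y60.785
M5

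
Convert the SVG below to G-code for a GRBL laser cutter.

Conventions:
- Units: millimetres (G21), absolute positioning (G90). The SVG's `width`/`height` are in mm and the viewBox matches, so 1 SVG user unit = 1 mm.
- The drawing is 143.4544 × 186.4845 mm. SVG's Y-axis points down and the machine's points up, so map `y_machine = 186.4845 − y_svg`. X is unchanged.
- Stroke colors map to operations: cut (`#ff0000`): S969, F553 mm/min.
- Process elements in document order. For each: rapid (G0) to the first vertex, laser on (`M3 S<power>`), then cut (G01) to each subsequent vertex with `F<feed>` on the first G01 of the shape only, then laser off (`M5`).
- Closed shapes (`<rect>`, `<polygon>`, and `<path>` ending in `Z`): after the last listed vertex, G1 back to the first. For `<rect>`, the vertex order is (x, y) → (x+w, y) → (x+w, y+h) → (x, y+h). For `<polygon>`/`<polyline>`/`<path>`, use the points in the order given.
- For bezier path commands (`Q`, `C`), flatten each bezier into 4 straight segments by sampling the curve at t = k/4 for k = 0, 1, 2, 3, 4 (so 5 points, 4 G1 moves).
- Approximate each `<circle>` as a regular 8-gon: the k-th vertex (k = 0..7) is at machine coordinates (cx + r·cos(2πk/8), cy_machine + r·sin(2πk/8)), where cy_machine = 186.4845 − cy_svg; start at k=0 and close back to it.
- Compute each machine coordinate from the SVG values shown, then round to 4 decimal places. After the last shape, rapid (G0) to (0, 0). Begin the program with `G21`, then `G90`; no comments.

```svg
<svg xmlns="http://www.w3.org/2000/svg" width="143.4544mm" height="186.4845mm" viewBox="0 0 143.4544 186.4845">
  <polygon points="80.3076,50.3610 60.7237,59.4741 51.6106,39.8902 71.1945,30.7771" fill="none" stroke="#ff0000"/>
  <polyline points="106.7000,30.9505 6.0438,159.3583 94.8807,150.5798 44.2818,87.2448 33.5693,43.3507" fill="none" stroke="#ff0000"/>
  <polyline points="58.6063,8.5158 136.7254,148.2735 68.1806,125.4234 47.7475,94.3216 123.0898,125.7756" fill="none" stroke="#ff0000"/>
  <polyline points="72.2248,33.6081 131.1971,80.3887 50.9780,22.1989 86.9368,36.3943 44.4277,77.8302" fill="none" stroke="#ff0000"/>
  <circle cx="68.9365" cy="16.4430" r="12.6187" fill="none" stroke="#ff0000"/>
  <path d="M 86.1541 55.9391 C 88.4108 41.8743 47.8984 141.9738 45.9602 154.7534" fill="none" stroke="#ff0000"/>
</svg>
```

Since the viewBox matches the mm dimensions, user units are millimetres directly. The only transform is the Y-flip y_m = 186.4845 − y_svg.

Shape 1 is a regular polygon drawn with `<polygon>`. Its stroke #ff0000 means cut at S969, F553. After flipping Y the toolpath is (80.3076,136.1235) → (60.7237,127.0104) → (51.6106,146.5943) → (71.1945,155.7074) → (80.3076,136.1235), returning to the start.

Shape 2 is a open polyline drawn with `<polyline>`. Its stroke #ff0000 means cut at S969, F553. After flipping Y the toolpath is (106.7000,155.5340) → (6.0438,27.1262) → (94.8807,35.9047) → (44.2818,99.2397) → (33.5693,143.1338).

Shape 3 is a open polyline drawn with `<polyline>`. Its stroke #ff0000 means cut at S969, F553. After flipping Y the toolpath is (58.6063,177.9687) → (136.7254,38.2110) → (68.1806,61.0611) → (47.7475,92.1629) → (123.0898,60.7089).

Shape 4 is a open polyline drawn with `<polyline>`. Its stroke #ff0000 means cut at S969, F553. After flipping Y the toolpath is (72.2248,152.8764) → (131.1971,106.0958) → (50.9780,164.2856) → (86.9368,150.0902) → (44.4277,108.6543).

Shape 5 is a circle drawn with `<circle>`. Its stroke #ff0000 means cut at S969, F553. After flipping Y the toolpath is (81.5552,170.0415) → (77.8593,178.9643) → (68.9365,182.6602) → (60.0137,178.9643) → (56.3178,170.0415) → (60.0137,161.1187) → (68.9365,157.4228) → (77.8593,161.1187) → (81.5552,170.0415), returning to the start.

Shape 6 is a cubic bezier drawn with `<path>`. Its stroke #ff0000 means cut at S969, F553. After flipping Y the toolpath is (86.1541,130.5454) → (81.0984,122.8364) → (67.6302,91.2049) → (53.3755,54.5401) → (45.9602,31.7311).

G21
G90
G0 X80.3076 Y136.1235
M3 S969
G01 X60.7237 Y127.0104 F553
G01 X51.6106 Y146.5943
G01 X71.1945 Y155.7074
G01 X80.3076 Y136.1235
M5
G0 X106.7000 Y155.5340
M3 S969
G01 X6.0438 Y27.1262 F553
G01 X94.8807 Y35.9047
G01 X44.2818 Y99.2397
G01 X33.5693 Y143.1338
M5
G0 X58.6063 Y177.9687
M3 S969
G01 X136.7254 Y38.2110 F553
G01 X68.1806 Y61.0611
G01 X47.7475 Y92.1629
G01 X123.0898 Y60.7089
M5
G0 X72.2248 Y152.8764
M3 S969
G01 X131.1971 Y106.0958 F553
G01 X50.9780 Y164.2856
G01 X86.9368 Y150.0902
G01 X44.4277 Y108.6543
M5
G0 X81.5552 Y170.0415
M3 S969
G01 X77.8593 Y178.9643 F553
G01 X68.9365 Y182.6602
G01 X60.0137 Y178.9643
G01 X56.3178 Y170.0415
G01 X60.0137 Y161.1187
G01 X68.9365 Y157.4228
G01 X77.8593 Y161.1187
G01 X81.5552 Y170.0415
M5
G0 X86.1541 Y130.5454
M3 S969
G01 X81.0984 Y122.8364 F553
G01 X67.6302 Y91.2049
G01 X53.3755 Y54.5401
G01 X45.9602 Y31.7311
M5
G0 X0.0000 Y0.0000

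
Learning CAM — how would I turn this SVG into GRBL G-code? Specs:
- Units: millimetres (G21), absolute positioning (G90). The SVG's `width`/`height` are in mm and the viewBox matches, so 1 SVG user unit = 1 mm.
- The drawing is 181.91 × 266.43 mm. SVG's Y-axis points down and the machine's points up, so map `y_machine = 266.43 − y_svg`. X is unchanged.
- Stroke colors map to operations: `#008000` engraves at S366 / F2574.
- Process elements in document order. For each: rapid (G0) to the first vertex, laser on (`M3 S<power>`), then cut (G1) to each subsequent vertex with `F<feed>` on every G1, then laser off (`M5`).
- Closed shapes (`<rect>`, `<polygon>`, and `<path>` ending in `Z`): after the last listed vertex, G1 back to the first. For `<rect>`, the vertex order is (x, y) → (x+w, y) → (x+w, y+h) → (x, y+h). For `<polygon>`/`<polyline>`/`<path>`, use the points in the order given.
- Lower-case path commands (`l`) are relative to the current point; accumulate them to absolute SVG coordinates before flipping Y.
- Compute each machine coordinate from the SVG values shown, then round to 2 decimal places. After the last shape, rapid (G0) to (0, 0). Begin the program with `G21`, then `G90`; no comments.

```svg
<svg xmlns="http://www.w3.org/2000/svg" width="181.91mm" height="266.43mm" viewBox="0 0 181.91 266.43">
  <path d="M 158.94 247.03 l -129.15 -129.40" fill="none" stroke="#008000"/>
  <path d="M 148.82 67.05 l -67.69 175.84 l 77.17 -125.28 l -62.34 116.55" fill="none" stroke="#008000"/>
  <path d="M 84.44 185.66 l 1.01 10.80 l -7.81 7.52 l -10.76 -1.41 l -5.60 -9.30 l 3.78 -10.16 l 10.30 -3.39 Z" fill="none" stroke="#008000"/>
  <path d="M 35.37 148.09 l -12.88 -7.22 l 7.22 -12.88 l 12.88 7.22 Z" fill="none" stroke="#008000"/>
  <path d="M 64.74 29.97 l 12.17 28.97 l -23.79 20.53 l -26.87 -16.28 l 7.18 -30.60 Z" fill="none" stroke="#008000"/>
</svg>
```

G21
G90
G0 X158.94 Y19.40
M3 S366
G1 X29.79 Y148.80 F2574
M5
G0 X148.82 Y199.38
M3 S366
G1 X81.13 Y23.54 F2574
G1 X158.30 Y148.82 F2574
G1 X95.96 Y32.27 F2574
M5
G0 X84.44 Y80.77
M3 S366
G1 X85.45 Y69.97 F2574
G1 X77.64 Y62.45 F2574
G1 X66.88 Y63.86 F2574
G1 X61.28 Y73.16 F2574
G1 X65.06 Y83.32 F2574
G1 X75.36 Y86.71 F2574
G1 X84.44 Y80.77 F2574
M5
G0 X35.37 Y118.34
M3 S366
G1 X22.49 Y125.56 F2574
G1 X29.71 Y138.44 F2574
G1 X42.59 Y131.22 F2574
G1 X35.37 Y118.34 F2574
M5
G0 X64.74 Y236.46
M3 S366
G1 X76.91 Y207.49 F2574
G1 X53.12 Y186.96 F2574
G1 X26.25 Y203.24 F2574
G1 X33.43 Y233.84 F2574
G1 X64.74 Y236.46 F2574
M5
G0 X0.00 Y0.00

Since the viewBox matches the mm dimensions, user units are millimetres directly. The only transform is the Y-flip y_m = 266.43 − y_svg.

Shape 1 is a line segment drawn with `<path>`. Its stroke #008000 means engrave at S366, F2574. After flipping Y the toolpath is (158.94,19.40) → (29.79,148.80).

Shape 2 is a open polyline drawn with `<path>`. Its stroke #008000 means engrave at S366, F2574. After flipping Y the toolpath is (148.82,199.38) → (81.13,23.54) → (158.30,148.82) → (95.96,32.27).

Shape 3 is a regular polygon drawn with `<path>`. Its stroke #008000 means engrave at S366, F2574. After flipping Y the toolpath is (84.44,80.77) → (85.45,69.97) → (77.64,62.45) → (66.88,63.86) → (61.28,73.16) → (65.06,83.32) → (75.36,86.71) → (84.44,80.77), returning to the start.

Shape 4 is a regular polygon drawn with `<path>`. Its stroke #008000 means engrave at S366, F2574. After flipping Y the toolpath is (35.37,118.34) → (22.49,125.56) → (29.71,138.44) → (42.59,131.22) → (35.37,118.34), returning to the start.

Shape 5 is a regular polygon drawn with `<path>`. Its stroke #008000 means engrave at S366, F2574. After flipping Y the toolpath is (64.74,236.46) → (76.91,207.49) → (53.12,186.96) → (26.25,203.24) → (33.43,233.84) → (64.74,236.46), returning to the start.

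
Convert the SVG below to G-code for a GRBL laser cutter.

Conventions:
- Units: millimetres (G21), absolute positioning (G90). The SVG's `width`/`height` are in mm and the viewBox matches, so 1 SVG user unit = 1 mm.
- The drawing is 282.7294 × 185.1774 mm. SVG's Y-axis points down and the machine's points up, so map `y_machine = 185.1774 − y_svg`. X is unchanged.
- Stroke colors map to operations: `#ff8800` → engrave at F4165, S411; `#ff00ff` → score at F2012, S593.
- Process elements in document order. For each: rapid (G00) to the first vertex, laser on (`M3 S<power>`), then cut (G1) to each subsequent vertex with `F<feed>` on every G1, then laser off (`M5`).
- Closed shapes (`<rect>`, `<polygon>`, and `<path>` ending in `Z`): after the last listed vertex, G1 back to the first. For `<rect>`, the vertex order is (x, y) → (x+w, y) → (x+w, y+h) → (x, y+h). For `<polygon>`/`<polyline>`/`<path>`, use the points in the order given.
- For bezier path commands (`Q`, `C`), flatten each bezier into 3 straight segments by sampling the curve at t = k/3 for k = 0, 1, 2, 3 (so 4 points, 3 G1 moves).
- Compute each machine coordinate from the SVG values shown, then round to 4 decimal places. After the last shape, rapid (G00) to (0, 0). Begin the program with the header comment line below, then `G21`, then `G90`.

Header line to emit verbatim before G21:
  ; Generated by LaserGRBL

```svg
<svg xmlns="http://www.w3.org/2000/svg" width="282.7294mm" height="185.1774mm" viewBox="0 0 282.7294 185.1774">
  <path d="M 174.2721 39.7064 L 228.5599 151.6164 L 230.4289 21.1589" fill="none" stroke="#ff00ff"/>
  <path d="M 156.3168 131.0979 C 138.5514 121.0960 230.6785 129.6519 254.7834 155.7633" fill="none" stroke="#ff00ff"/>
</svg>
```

Since the viewBox matches the mm dimensions, user units are millimetres directly. The only transform is the Y-flip y_m = 185.1774 − y_svg.

Shape 1 is a open polyline drawn with `<path>`. Its stroke #ff00ff means score at S593, F2012. After flipping Y the toolpath is (174.2721,145.4710) → (228.5599,33.5610) → (230.4289,164.0185).

Shape 2 is a cubic bezier drawn with `<path>`. Its stroke #ff00ff means score at S593, F2012. After flipping Y the toolpath is (156.3168,54.0795) → (168.5928,57.9326) → (214.5939,49.6365) → (254.7834,29.4141).

; Generated by LaserGRBL
G21
G90
G00 X174.2721 Y145.4710
M3 S593
G1 X228.5599 Y33.5610 F2012
G1 X230.4289 Y164.0185 F2012
M5
G00 X156.3168 Y54.0795
M3 S593
G1 X168.5928 Y57.9326 F2012
G1 X214.5939 Y49.6365 F2012
G1 X254.7834 Y29.4141 F2012
M5
G00 X0.0000 Y0.0000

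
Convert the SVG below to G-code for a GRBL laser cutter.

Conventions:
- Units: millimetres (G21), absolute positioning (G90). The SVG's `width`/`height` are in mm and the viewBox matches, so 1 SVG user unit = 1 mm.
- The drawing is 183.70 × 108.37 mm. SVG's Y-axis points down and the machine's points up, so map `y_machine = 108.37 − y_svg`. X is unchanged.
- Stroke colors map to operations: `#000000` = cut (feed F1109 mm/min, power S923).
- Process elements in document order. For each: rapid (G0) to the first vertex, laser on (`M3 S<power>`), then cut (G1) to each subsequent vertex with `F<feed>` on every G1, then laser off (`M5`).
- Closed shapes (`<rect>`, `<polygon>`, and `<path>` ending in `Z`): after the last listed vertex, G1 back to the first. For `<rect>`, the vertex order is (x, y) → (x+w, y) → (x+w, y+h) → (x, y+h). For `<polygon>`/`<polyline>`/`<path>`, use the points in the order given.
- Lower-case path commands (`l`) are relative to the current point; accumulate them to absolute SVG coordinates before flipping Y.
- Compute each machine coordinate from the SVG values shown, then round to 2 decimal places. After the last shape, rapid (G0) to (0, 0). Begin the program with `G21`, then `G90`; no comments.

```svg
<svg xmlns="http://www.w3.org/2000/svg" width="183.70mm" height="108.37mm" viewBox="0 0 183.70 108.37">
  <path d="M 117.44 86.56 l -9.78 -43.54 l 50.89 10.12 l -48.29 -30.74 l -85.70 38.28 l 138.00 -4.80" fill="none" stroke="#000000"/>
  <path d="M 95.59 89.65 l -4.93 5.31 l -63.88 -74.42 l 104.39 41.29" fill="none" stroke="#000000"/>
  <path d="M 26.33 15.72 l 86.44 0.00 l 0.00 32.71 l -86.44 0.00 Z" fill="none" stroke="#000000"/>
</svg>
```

1 u = 1 mm; y_m = 108.37 − y.

[1] `<path>` open polyline, #000000→cut S923 F1109: (117.44,21.81) → (107.66,65.35) → (158.55,55.23) → (110.26,85.97) → (24.56,47.69) → (162.56,52.49)

[2] `<path>` open polyline, #000000→cut S923 F1109: (95.59,18.72) → (90.66,13.41) → (26.78,87.83) → (131.17,46.54)

[3] `<path>` rectangle, #000000→cut S923 F1109: (26.33,92.65) → (112.77,92.65) → (112.77,59.94) → (26.33,59.94) → (26.33,92.65) (closed)

G21
G90
G0 X117.44 Y21.81
M3 S923
G1 X107.66 Y65.35 F1109
G1 X158.55 Y55.23 F1109
G1 X110.26 Y85.97 F1109
G1 X24.56 Y47.69 F1109
G1 X162.56 Y52.49 F1109
M5
G0 X95.59 Y18.72
M3 S923
G1 X90.66 Y13.41 F1109
G1 X26.78 Y87.83 F1109
G1 X131.17 Y46.54 F1109
M5
G0 X26.33 Y92.65
M3 S923
G1 X112.77 Y92.65 F1109
G1 X112.77 Y59.94 F1109
G1 X26.33 Y59.94 F1109
G1 X26.33 Y92.65 F1109
M5
G0 X0.00 Y0.00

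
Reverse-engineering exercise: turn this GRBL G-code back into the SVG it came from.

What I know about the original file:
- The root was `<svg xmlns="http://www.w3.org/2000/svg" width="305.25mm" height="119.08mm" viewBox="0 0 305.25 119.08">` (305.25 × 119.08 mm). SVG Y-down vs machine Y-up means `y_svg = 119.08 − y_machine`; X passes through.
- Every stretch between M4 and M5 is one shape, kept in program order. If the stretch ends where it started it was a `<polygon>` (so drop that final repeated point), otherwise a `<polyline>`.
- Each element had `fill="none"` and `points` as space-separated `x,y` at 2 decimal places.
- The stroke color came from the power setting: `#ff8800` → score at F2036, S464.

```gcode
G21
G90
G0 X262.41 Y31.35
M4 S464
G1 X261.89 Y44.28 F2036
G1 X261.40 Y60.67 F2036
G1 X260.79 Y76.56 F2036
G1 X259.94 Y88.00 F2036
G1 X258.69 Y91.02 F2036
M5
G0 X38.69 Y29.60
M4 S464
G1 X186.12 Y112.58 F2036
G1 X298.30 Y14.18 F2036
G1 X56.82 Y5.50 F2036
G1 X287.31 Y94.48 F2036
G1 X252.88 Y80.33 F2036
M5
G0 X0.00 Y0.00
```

<svg xmlns="http://www.w3.org/2000/svg" width="305.25mm" height="119.08mm" viewBox="0 0 305.25 119.08">
  <polyline points="262.41,87.73 261.89,74.80 261.40,58.41 260.79,42.52 259.94,31.08 258.69,28.06" fill="none" stroke="#ff8800"/>
  <polyline points="38.69,89.48 186.12,6.50 298.30,104.90 56.82,113.58 287.31,24.60 252.88,38.75" fill="none" stroke="#ff8800"/>
</svg>

Each laser-on run becomes one SVG element. Flip Y back into SVG space with y_svg = 119.08 − y_machine. Every run uses S464, so all elements get stroke `#ff8800` (score).

Run 1: The run is open, so emit a `<polyline>` with points (Y-flipped): 262.41,87.73 261.89,74.80 261.40,58.41 260.79,42.52 259.94,31.08 258.69,28.06.

Run 2: The run is open, so emit a `<polyline>` with points (Y-flipped): 38.69,89.48 186.12,6.50 298.30,104.90 56.82,113.58 287.31,24.60 252.88,38.75.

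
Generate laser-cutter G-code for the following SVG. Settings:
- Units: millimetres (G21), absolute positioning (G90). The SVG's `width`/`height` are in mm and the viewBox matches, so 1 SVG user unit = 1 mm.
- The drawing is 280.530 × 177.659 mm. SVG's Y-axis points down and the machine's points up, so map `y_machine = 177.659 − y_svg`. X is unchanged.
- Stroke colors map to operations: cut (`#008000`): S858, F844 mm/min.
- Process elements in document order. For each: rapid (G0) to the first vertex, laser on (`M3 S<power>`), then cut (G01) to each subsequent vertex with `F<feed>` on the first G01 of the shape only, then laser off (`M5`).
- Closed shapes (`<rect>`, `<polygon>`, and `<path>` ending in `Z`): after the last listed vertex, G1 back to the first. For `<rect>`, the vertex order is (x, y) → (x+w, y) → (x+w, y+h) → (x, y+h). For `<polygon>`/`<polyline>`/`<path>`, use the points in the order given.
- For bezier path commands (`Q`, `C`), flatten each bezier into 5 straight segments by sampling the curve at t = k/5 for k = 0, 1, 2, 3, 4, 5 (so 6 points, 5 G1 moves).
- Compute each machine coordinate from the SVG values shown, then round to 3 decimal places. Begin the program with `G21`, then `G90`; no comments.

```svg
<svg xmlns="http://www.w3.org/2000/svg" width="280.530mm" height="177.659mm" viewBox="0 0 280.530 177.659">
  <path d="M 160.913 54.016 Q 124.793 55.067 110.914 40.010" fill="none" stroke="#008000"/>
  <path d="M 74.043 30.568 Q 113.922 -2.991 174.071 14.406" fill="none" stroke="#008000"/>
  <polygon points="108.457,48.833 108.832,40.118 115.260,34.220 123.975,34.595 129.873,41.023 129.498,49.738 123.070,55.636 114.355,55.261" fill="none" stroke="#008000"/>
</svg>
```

Since the viewBox matches the mm dimensions, user units are millimetres directly. The only transform is the Y-flip y_m = 177.659 − y_svg.

Shape 1 is a quadratic bezier drawn with `<path>`. Its stroke #008000 means cut at S858, F844. After flipping Y the toolpath is (160.913,123.643) → (147.355,123.867) → (135.576,125.379) → (125.576,128.181) → (117.355,132.271) → (110.914,137.649).

Shape 2 is a quadratic bezier drawn with `<path>`. Its stroke #008000 means cut at S858, F844. After flipping Y the toolpath is (74.043,147.091) → (90.805,158.476) → (109.189,165.785) → (129.195,169.018) → (150.822,168.174) → (174.071,163.253).

Shape 3 is a regular polygon drawn with `<polygon>`. Its stroke #008000 means cut at S858, F844. After flipping Y the toolpath is (108.457,128.826) → (108.832,137.541) → (115.260,143.439) → (123.975,143.064) → (129.873,136.636) → (129.498,127.921) → (123.070,122.023) → (114.355,122.398) → (108.457,128.826), returning to the start.

G21
G90
G0 X160.913 Y123.643
M3 S858
G01 X147.355 Y123.867 F844
G01 X135.576 Y125.379
G01 X125.576 Y128.181
G01 X117.355 Y132.271
G01 X110.914 Y137.649
M5
G0 X74.043 Y147.091
M3 S858
G01 X90.805 Y158.476 F844
G01 X109.189 Y165.785
G01 X129.195 Y169.018
G01 X150.822 Y168.174
G01 X174.071 Y163.253
M5
G0 X108.457 Y128.826
M3 S858
G01 X108.832 Y137.541 F844
G01 X115.260 Y143.439
G01 X123.975 Y143.064
G01 X129.873 Y136.636
G01 X129.498 Y127.921
G01 X123.070 Y122.023
G01 X114.355 Y122.398
G01 X108.457 Y128.826
M5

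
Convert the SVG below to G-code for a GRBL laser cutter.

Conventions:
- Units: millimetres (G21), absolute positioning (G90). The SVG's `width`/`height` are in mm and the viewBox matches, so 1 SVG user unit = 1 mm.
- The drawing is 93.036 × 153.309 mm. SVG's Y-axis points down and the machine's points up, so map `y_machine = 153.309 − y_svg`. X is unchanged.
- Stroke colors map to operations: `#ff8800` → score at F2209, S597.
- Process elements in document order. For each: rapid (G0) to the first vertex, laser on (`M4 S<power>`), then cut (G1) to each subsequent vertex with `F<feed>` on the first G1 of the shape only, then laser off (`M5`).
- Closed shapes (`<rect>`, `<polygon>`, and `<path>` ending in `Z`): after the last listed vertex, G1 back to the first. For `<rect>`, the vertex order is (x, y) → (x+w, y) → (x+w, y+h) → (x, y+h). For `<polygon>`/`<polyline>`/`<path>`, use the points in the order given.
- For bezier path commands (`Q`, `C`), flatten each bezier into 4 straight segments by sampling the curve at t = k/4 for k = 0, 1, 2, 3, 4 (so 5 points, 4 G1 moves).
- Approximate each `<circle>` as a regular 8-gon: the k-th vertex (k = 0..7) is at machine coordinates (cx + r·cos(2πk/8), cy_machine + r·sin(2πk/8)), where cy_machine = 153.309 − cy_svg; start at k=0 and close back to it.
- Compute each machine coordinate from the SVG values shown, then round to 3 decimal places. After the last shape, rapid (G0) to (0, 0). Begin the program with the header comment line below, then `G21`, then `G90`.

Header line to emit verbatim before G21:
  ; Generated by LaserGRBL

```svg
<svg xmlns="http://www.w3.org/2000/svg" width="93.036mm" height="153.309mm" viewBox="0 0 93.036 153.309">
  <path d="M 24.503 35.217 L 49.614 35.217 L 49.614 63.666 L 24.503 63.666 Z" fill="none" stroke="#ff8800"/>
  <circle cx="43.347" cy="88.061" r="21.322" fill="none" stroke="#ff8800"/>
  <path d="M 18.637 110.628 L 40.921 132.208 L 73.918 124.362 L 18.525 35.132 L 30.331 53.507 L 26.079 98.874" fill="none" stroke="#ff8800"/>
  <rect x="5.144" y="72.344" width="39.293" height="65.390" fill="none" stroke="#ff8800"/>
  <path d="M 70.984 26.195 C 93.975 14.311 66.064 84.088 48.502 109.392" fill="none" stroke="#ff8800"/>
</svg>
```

1 u = 1 mm; y_m = 153.309 − y.

[1] `<path>` rectangle, #ff8800→score S597 F2209: (24.503,118.092) → (49.614,118.092) → (49.614,89.643) → (24.503,89.643) → (24.503,118.092) (closed)

[2] `<circle>` circle, #ff8800→score S597 F2209: (64.669,65.248) → (58.424,80.325) → (43.347,86.570) → (28.270,80.325) → (22.025,65.248) → (28.270,50.171) → (43.347,43.926) → (58.424,50.171) → (64.669,65.248) (closed)

[3] `<path>` open polyline, #ff8800→score S597 F2209: (18.637,42.681) → (40.921,21.101) → (73.918,28.947) → (18.525,118.177) → (30.331,99.802) → (26.079,54.435)

[4] `<rect>` rectangle, #ff8800→score S597 F2209: (5.144,80.965) → (44.437,80.965) → (44.437,15.575) → (5.144,15.575) → (5.144,80.965) (closed)

[5] `<path>` cubic bezier, #ff8800→score S597 F2209: (70.984,127.114) → (79.640,122.686) → (74.950,99.461) → (62.657,69.263) → (48.502,43.917)

; Generated by LaserGRBL
G21
G90
G0 X24.503 Y118.092
M4 S597
G1 X49.614 Y118.092 F2209
G1 X49.614 Y89.643
G1 X24.503 Y89.643
G1 X24.503 Y118.092
M5
G0 X64.669 Y65.248
M4 S597
G1 X58.424 Y80.325 F2209
G1 X43.347 Y86.570
G1 X28.270 Y80.325
G1 X22.025 Y65.248
G1 X28.270 Y50.171
G1 X43.347 Y43.926
G1 X58.424 Y50.171
G1 X64.669 Y65.248
M5
G0 X18.637 Y42.681
M4 S597
G1 X40.921 Y21.101 F2209
G1 X73.918 Y28.947
G1 X18.525 Y118.177
G1 X30.331 Y99.802
G1 X26.079 Y54.435
M5
G0 X5.144 Y80.965
M4 S597
G1 X44.437 Y80.965 F2209
G1 X44.437 Y15.575
G1 X5.144 Y15.575
G1 X5.144 Y80.965
M5
G0 X70.984 Y127.114
M4 S597
G1 X79.640 Y122.686 F2209
G1 X74.950 Y99.461
G1 X62.657 Y69.263
G1 X48.502 Y43.917
M5
G0 X0.000 Y0.000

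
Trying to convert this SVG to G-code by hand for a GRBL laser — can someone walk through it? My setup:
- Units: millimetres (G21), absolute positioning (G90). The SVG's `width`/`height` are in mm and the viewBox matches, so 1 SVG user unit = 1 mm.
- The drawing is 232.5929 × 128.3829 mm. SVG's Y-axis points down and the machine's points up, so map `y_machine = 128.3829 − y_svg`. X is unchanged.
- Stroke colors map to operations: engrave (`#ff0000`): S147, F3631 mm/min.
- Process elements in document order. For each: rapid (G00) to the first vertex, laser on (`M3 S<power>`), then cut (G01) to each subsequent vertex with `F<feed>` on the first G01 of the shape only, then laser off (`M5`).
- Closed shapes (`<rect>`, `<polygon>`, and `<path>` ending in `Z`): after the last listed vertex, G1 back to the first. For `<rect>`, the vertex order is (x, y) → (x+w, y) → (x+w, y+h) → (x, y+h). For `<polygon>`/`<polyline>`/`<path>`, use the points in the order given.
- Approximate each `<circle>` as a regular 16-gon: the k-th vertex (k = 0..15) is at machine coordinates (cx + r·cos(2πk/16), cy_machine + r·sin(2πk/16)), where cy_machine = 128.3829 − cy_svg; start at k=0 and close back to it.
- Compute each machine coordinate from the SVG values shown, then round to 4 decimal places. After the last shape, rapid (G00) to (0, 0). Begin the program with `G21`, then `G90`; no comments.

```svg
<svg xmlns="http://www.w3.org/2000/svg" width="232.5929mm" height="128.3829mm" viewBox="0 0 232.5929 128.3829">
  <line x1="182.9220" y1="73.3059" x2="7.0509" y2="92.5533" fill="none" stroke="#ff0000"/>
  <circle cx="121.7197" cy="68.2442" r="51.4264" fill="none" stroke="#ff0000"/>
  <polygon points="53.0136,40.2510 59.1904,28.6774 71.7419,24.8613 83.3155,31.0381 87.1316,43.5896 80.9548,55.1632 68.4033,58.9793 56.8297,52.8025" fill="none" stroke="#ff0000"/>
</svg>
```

viewBox `0 0 232.5929 128.3829` with mm width/height → 1 unit = 1 mm. Flip: y_m = 128.3829 − y_svg.

**Shape 1** — `<line>` line segment, stroke `#ff0000` → engrave (S147, F3631). Machine vertices: (182.9220,55.0770) → (7.0509,35.8296). Open path.

**Shape 2** — `<circle>` circle, stroke `#ff0000` → engrave (S147, F3631). Machine vertices: (173.1461,60.1387) → (169.2315,79.8187) → (158.0837,96.5027) → (141.3997,107.6505) → (121.7197,111.5651) → (102.0397,107.6505) → (85.3557,96.5027) → (74.2079,79.8187) → (70.2933,60.1387) → (74.2079,40.4587) → (85.3557,23.7747) → (102.0397,12.6269) → (121.7197,8.7123) → (141.3997,12.6269) → (158.0837,23.7747) → (169.2315,40.4587) → (173.1461,60.1387). Closed: final G1 returns to the first vertex.

**Shape 3** — `<polygon>` regular polygon, stroke `#ff0000` → engrave (S147, F3631). Machine vertices: (53.0136,88.1319) → (59.1904,99.7055) → (71.7419,103.5216) → (83.3155,97.3448) → (87.1316,84.7933) → (80.9548,73.2197) → (68.4033,69.4036) → (56.8297,75.5804) → (53.0136,88.1319). Closed: final G1 returns to the first vertex.

G21
G90
G00 X182.9220 Y55.0770
M3 S147
G01 X7.0509 Y35.8296 F3631
M5
G00 X173.1461 Y60.1387
M3 S147
G01 X169.2315 Y79.8187 F3631
G01 X158.0837 Y96.5027
G01 X141.3997 Y107.6505
G01 X121.7197 Y111.5651
G01 X102.0397 Y107.6505
G01 X85.3557 Y96.5027
G01 X74.2079 Y79.8187
G01 X70.2933 Y60.1387
G01 X74.2079 Y40.4587
G01 X85.3557 Y23.7747
G01 X102.0397 Y12.6269
G01 X121.7197 Y8.7123
G01 X141.3997 Y12.6269
G01 X158.0837 Y23.7747
G01 X169.2315 Y40.4587
G01 X173.1461 Y60.1387
M5
G00 X53.0136 Y88.1319
M3 S147
G01 X59.1904 Y99.7055 F3631
G01 X71.7419 Y103.5216
G01 X83.3155 Y97.3448
G01 X87.1316 Y84.7933
G01 X80.9548 Y73.2197
G01 X68.4033 Y69.4036
G01 X56.8297 Y75.5804
G01 X53.0136 Y88.1319
M5
G00 X0.0000 Y0.0000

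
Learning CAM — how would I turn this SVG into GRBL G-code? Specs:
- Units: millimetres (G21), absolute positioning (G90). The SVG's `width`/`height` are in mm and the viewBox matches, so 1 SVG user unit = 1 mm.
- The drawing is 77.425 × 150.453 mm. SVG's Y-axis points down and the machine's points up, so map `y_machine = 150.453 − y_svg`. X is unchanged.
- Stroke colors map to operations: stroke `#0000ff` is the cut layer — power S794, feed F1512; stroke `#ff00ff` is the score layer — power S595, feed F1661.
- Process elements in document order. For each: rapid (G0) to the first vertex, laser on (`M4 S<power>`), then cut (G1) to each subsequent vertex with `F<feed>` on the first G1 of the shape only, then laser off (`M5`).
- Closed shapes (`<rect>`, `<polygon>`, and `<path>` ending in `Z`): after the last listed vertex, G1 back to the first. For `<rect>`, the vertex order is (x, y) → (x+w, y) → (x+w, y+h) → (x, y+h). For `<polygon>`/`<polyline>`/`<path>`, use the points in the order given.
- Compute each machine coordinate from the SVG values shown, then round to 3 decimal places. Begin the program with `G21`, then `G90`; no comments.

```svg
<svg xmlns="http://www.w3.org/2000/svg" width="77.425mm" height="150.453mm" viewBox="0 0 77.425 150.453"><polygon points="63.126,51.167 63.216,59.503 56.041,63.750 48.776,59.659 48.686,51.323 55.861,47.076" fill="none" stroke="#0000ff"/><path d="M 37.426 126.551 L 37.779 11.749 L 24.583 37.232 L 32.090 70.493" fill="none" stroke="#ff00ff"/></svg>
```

1 u = 1 mm; y_m = 150.453 − y.

[1] `<polygon>` regular polygon, #0000ff→cut S794 F1512: (63.126,99.286) → (63.216,90.950) → (56.041,86.703) → (48.776,90.794) → (48.686,99.130) → (55.861,103.377) → (63.126,99.286) (closed)

[2] `<path>` open polyline, #ff00ff→score S595 F1661: (37.426,23.902) → (37.779,138.704) → (24.583,113.221) → (32.090,79.960)

G21
G90
G0 X63.126 Y99.286
M4 S794
G1 X63.216 Y90.950 F1512
G1 X56.041 Y86.703
G1 X48.776 Y90.794
G1 X48.686 Y99.130
G1 X55.861 Y103.377
G1 X63.126 Y99.286
M5
G0 X37.426 Y23.902
M4 S595
G1 X37.779 Y138.704 F1661
G1 X24.583 Y113.221
G1 X32.090 Y79.960
M5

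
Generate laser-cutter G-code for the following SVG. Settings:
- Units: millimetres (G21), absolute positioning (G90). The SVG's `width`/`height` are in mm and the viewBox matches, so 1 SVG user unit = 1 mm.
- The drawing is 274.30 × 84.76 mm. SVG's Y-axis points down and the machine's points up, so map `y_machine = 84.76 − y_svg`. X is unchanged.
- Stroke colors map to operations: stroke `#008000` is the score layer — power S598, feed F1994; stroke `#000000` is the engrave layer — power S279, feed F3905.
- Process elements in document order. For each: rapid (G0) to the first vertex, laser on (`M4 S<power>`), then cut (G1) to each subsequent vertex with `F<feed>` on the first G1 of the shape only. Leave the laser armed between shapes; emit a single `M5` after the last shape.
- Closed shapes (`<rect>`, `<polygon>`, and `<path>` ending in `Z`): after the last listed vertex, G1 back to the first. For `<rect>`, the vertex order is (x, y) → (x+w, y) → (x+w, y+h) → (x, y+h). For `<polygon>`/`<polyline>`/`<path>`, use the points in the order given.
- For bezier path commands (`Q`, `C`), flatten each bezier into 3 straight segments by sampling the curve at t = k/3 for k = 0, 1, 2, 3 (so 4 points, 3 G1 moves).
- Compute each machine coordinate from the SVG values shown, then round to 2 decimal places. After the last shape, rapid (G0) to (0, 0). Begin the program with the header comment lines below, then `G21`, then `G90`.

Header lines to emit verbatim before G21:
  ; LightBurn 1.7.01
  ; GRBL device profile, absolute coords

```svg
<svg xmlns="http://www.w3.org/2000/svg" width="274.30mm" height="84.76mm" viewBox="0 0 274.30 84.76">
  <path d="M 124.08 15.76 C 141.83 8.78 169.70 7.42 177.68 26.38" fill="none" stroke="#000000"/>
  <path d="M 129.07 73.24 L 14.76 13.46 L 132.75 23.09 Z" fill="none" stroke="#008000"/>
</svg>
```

; LightBurn 1.7.01
; GRBL device profile, absolute coords
G21
G90
G0 X124.08 Y69.00
M4 S279
G1 X144.09 Y73.56 F3905
G1 X164.18 Y71.11
G1 X177.68 Y58.38
G0 X129.07 Y11.52
M4 S598
G1 X14.76 Y71.30 F1994
G1 X132.75 Y61.67
G1 X129.07 Y11.52
M5
G0 X0.00 Y0.00

Since the viewBox matches the mm dimensions, user units are millimetres directly. The only transform is the Y-flip y_m = 84.76 − y_svg.

Shape 1 is a cubic bezier drawn with `<path>`. Its stroke #000000 means engrave at S279, F3905. After flipping Y the toolpath is (124.08,69.00) → (144.09,73.56) → (164.18,71.11) → (177.68,58.38).

Shape 2 is a closed polygon drawn with `<path>`. Its stroke #008000 means score at S598, F1994. After flipping Y the toolpath is (129.07,11.52) → (14.76,71.30) → (132.75,61.67) → (129.07,11.52), returning to the start.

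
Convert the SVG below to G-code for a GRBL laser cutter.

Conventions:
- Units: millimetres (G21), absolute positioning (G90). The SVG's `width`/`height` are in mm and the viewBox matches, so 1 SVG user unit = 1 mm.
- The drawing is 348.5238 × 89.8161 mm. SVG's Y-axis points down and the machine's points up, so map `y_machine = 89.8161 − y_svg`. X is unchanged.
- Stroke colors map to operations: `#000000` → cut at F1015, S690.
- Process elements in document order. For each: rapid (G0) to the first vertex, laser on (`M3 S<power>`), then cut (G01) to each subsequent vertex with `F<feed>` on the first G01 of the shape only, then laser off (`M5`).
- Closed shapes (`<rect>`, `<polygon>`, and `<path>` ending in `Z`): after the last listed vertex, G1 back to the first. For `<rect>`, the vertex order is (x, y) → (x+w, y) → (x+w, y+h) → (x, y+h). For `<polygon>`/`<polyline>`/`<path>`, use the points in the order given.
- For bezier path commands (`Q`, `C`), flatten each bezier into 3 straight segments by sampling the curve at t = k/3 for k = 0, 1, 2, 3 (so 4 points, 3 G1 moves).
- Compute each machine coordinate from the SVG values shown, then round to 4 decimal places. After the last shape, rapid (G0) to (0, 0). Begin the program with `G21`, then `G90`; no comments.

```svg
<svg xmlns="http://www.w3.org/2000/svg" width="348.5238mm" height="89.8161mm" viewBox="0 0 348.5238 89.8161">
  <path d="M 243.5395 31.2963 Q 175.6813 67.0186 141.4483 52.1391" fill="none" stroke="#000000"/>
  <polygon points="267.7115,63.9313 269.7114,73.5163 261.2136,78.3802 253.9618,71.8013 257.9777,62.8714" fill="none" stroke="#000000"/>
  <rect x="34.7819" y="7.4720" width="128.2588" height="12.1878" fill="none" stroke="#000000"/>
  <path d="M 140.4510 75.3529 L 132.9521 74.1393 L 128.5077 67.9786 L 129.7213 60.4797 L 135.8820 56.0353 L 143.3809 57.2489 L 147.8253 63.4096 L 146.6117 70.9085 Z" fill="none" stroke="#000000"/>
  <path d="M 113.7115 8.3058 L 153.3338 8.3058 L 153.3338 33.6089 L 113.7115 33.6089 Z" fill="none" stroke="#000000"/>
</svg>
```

G21
G90
G0 X243.5395 Y58.5198
M3 S690
G01 X202.0368 Y40.3274 F1015
G01 X168.0064 Y33.3798
G01 X141.4483 Y37.6770
M5
G0 X267.7115 Y25.8848
M3 S690
G01 X269.7114 Y16.2998 F1015
G01 X261.2136 Y11.4359
G01 X253.9618 Y18.0148
G01 X257.9777 Y26.9447
G01 X267.7115 Y25.8848
M5
G0 X34.7819 Y82.3441
M3 S690
G01 X163.0407 Y82.3441 F1015
G01 X163.0407 Y70.1563
G01 X34.7819 Y70.1563
G01 X34.7819 Y82.3441
M5
G0 X140.4510 Y14.4632
M3 S690
G01 X132.9521 Y15.6768 F1015
G01 X128.5077 Y21.8375
G01 X129.7213 Y29.3364
G01 X135.8820 Y33.7808
G01 X143.3809 Y32.5672
G01 X147.8253 Y26.4065
G01 X146.6117 Y18.9076
G01 X140.4510 Y14.4632
M5
G0 X113.7115 Y81.5103
M3 S690
G01 X153.3338 Y81.5103 F1015
G01 X153.3338 Y56.2072
G01 X113.7115 Y56.2072
G01 X113.7115 Y81.5103
M5
G0 X0.0000 Y0.0000

1 u = 1 mm; y_m = 89.8161 − y.

[1] `<path>` quadratic bezier, #000000→cut S690 F1015: (243.5395,58.5198) → (202.0368,40.3274) → (168.0064,33.3798) → (141.4483,37.6770)

[2] `<polygon>` regular polygon, #000000→cut S690 F1015: (267.7115,25.8848) → (269.7114,16.2998) → (261.2136,11.4359) → (253.9618,18.0148) → (257.9777,26.9447) → (267.7115,25.8848) (closed)

[3] `<rect>` rectangle, #000000→cut S690 F1015: (34.7819,82.3441) → (163.0407,82.3441) → (163.0407,70.1563) → (34.7819,70.1563) → (34.7819,82.3441) (closed)

[4] `<path>` regular polygon, #000000→cut S690 F1015: (140.4510,14.4632) → (132.9521,15.6768) → (128.5077,21.8375) → (129.7213,29.3364) → (135.8820,33.7808) → (143.3809,32.5672) → (147.8253,26.4065) → (146.6117,18.9076) → (140.4510,14.4632) (closed)

[5] `<path>` rectangle, #000000→cut S690 F1015: (113.7115,81.5103) → (153.3338,81.5103) → (153.3338,56.2072) → (113.7115,56.2072) → (113.7115,81.5103) (closed)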